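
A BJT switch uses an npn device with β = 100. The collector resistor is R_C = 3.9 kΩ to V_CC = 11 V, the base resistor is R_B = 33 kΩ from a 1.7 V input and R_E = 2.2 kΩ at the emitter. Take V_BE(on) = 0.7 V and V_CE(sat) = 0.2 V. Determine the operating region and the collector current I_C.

active; I_C ≈ 0.39 mA

Assume active. Base-emitter loop: I_B = (V_BB − V_BE)/(R_B + (β+1)R_E) = (1.7 − 0.7)/(33 + 101×2.2) = 0.00392 mA.
I_C = β·I_B = 100×0.00392 = 0.392 mA.
V_CE = V_CC − I_C·R_C − I_E·R_E = 11 − 0.392×3.9 − 0.396×2.2 = 8.6 V > V_CE(sat), so the active-region assumption holds.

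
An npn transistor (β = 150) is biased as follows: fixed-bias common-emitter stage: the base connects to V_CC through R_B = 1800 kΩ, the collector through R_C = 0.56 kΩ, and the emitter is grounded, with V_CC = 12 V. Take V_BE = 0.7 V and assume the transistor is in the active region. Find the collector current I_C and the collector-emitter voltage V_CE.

Base loop: V_CC = I_B·R_B + V_BE, so I_B = (12 − 0.7)/1800 kΩ = 0.00628 mA.
In the active region I_C = β·I_B = 150 × 0.00628 = 0.942 mA.
Collector loop: V_CE = V_CC − I_C·R_C = 12 − 0.942×0.56 = 11.5 V.
Since V_CE = 11.5 V > V_CE(sat) ≈ 0.2 V, the transistor is in the active region as assumed.

I_C ≈ 0.94 mA, V_CE ≈ 11 V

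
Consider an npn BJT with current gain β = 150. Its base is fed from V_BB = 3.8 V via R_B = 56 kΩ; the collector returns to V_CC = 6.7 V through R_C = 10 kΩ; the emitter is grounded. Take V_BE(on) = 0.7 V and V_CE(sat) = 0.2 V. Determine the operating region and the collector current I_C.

Assume active: I_B = (3.8 − 0.7)/56 = 0.0554 mA, giving I_C = β·I_B = 8.3 mA.
But then V_CE = 6.7 − 8.3×10 = -76.3 V < V_CE(sat) = 0.2 V — impossible in the active region.
So the transistor is saturated. With V_CE = 0.2 V, I_C = (V_CC − 0.2)/R_C = 6.5/10 = 0.65 mA.
Check: β·I_B = 8.3 mA > I_C = 0.65 mA, confirming saturation.

saturation; I_C ≈ 0.65 mA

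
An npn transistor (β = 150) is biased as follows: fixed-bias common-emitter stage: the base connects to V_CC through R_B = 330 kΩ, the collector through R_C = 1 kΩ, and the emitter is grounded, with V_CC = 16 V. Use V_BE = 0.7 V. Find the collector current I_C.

Base loop: V_CC = I_B·R_B + V_BE, so I_B = (16 − 0.7)/330 kΩ = 0.0464 mA.
In the active region I_C = β·I_B = 150 × 0.0464 = 6.95 mA.
Collector loop: V_CE = V_CC − I_C·R_C = 16 − 6.95×1 = 9.05 V.
Since V_CE = 9.05 V > V_CE(sat) ≈ 0.2 V, the transistor is in the active region as assumed.

I_C ≈ 7 mA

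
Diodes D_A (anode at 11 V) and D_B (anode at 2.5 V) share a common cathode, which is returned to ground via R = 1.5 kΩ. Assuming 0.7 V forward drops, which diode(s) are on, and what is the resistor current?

Only D_A conducts; I_R ≈ 6.9 mA

Assume both conduct. Then node N would need to be at both 11−0.7 = 10.3 V and 2.5−0.7 = 1.8 V, which is impossible.
Assume only D_A conducts: V_N = 11 − 0.7 = 10.3 V, so I_R = 10.3/1.5 = 6.87 mA.
Check D_B: its anode-to-cathode voltage is 2.5 − 10.3 = -7.8 V < 0.7 V, so it is off. The assumption is consistent.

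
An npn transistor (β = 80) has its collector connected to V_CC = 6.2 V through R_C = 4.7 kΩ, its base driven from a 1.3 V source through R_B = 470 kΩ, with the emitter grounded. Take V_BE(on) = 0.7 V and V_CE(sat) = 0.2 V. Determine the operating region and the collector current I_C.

Assume active. Base-emitter loop: I_B = (V_BB − V_BE)/R_B = (1.3 − 0.7)/470 = 0.00128 mA.
I_C = β·I_B = 80×0.00128 = 0.102 mA.
V_CE = V_CC − I_C·R_C = 6.2 − 0.102×4.7 = 5.72 V > V_CE(sat), so the active-region assumption holds.

active; I_C ≈ 0.1 mA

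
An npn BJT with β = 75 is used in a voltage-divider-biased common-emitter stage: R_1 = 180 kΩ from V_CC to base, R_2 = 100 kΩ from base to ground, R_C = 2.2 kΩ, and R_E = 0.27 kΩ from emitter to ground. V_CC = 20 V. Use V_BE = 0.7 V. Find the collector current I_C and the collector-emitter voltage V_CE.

I_C ≈ 5.7 mA, V_CE ≈ 5.9 V

Thevenize the base divider: V_Th = V_CC·R_2/(R_1+R_2) = 20×100/280 = 7.14 V, R_Th = R_1‖R_2 = 64.3 kΩ.
Base-emitter loop: V_Th = I_B·R_Th + V_BE + (β+1)I_B·R_E, so I_B = (7.14 − 0.7) / (64.3 + 76×0.27) = 0.076 mA.
I_C = β·I_B = 75×0.076 = 5.7 mA, and I_E = (β+1)I_B = 5.77 mA.
V_CE = V_CC − I_C·R_C − I_E·R_E = 20 − 5.7×2.2 − 5.77×0.27 = 5.91 V.
V_CE = 5.91 V > 0.2 V confirms active-region operation.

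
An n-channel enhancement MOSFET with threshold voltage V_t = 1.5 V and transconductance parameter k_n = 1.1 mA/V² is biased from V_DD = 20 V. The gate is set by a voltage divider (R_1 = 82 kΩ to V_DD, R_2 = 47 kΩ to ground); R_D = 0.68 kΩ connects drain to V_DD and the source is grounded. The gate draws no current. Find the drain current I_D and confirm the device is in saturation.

I_D ≈ 18 mA

V_G = V_DD·R_2/(R_1+R_2) = 20×47/129 = 7.29 V. With the source grounded, V_GS = V_G = 7.29 V.
Assume saturation: I_D = (k_n/2)(V_GS − V_t)² = (1.1/2)×(7.29 − 1.5)² = 0.55×5.79² = 18.4 mA.
V_DS = V_DD − I_D·R_D = 20 − 18.4×0.68 = 7.48 V.
Saturation requires V_DS ≥ V_GS − V_t = 5.79 V; 7.48 ≥ 5.79 ✓.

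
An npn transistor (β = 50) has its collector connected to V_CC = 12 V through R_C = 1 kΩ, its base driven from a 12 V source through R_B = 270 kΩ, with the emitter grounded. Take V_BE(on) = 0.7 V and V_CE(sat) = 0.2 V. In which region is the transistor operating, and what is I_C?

active; I_C ≈ 2.1 mA

Assume active. Base-emitter loop: I_B = (V_BB − V_BE)/R_B = (12 − 0.7)/270 = 0.0419 mA.
I_C = β·I_B = 50×0.0419 = 2.09 mA.
V_CE = V_CC − I_C·R_C = 12 − 2.09×1 = 9.91 V > V_CE(sat), so the active-region assumption holds.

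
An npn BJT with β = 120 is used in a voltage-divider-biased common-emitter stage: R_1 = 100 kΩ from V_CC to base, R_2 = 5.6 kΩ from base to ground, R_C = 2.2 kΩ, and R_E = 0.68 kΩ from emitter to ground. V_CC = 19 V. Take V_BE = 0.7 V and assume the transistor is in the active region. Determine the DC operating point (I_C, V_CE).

Thevenize the base divider: V_Th = V_CC·R_2/(R_1+R_2) = 19×5.6/106 = 1.01 V, R_Th = R_1‖R_2 = 5.3 kΩ.
Base-emitter loop: V_Th = I_B·R_Th + V_BE + (β+1)I_B·R_E, so I_B = (1.01 − 0.7) / (5.3 + 121×0.68) = 0.00351 mA.
I_C = β·I_B = 120×0.00351 = 0.421 mA, and I_E = (β+1)I_B = 0.425 mA.
V_CE = V_CC − I_C·R_C − I_E·R_E = 19 − 0.421×2.2 − 0.425×0.68 = 17.8 V.
V_CE = 17.8 V > 0.2 V confirms active-region operation.

I_C ≈ 0.42 mA, V_CE ≈ 18 V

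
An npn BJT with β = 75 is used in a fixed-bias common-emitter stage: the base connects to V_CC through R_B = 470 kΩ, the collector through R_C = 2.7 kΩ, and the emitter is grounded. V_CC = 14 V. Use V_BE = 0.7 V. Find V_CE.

V_CE ≈ 8.3 V

Base loop: V_CC = I_B·R_B + V_BE, so I_B = (14 − 0.7)/470 kΩ = 0.0283 mA.
In the active region I_C = β·I_B = 75 × 0.0283 = 2.12 mA.
Collector loop: V_CE = V_CC − I_C·R_C = 14 − 2.12×2.7 = 8.27 V.
Since V_CE = 8.27 V > V_CE(sat) ≈ 0.2 V, the transistor is in the active region as assumed.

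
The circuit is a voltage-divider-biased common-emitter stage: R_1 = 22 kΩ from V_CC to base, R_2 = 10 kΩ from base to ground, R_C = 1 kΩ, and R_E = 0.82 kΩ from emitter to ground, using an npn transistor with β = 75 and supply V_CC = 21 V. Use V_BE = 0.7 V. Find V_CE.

V_CE ≈ 9.4 V

Thevenize the base divider: V_Th = V_CC·R_2/(R_1+R_2) = 21×10/32 = 6.56 V, R_Th = R_1‖R_2 = 6.88 kΩ.
Base-emitter loop: V_Th = I_B·R_Th + V_BE + (β+1)I_B·R_E, so I_B = (6.56 − 0.7) / (6.88 + 76×0.82) = 0.0847 mA.
I_C = β·I_B = 75×0.0847 = 6.35 mA, and I_E = (β+1)I_B = 6.44 mA.
V_CE = V_CC − I_C·R_C − I_E·R_E = 21 − 6.35×1 − 6.44×0.82 = 9.37 V.
V_CE = 9.37 V > 0.2 V confirms active-region operation.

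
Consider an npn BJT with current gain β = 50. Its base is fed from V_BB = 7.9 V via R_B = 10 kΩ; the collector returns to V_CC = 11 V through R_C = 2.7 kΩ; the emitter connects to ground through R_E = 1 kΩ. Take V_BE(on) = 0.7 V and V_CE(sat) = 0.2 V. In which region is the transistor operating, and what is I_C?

saturation; I_C ≈ 2.8 mA

Assume active: I_B = (7.9 − 0.7)/(10 + 51×1) = 0.118 mA, I_C = β·I_B = 5.9 mA.
Then V_CE = 11 − 5.9×2.7 − 6.02×1 = -11 V < 0.2 V — the active assumption fails.
Re-solve with V_CE = 0.2 V. KCL at the emitter: V_E/R_E = (V_BB−0.7−V_E)/R_B + (V_CC−0.2−V_E)/R_C, giving V_E = 3.21 V.
I_C = (V_CC − 0.2 − V_E)/R_C = (10.8 − 3.21)/2.7 = 2.81 mA.
Check: I_B = (7.2 − 3.21)/10 = 0.399 mA, and β·I_B = 19.9 mA > I_C, confirming saturation.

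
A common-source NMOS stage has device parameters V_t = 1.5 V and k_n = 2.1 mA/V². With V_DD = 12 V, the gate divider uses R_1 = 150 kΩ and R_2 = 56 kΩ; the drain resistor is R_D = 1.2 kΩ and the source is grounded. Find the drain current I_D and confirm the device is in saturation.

V_G = V_DD·R_2/(R_1+R_2) = 12×56/206 = 3.26 V. With the source grounded, V_GS = V_G = 3.26 V.
Assume saturation: I_D = (k_n/2)(V_GS − V_t)² = (2.1/2)×(3.26 − 1.5)² = 1.05×1.76² = 3.26 mA.
V_DS = V_DD − I_D·R_D = 12 − 3.26×1.2 = 8.09 V.
Saturation requires V_DS ≥ V_GS − V_t = 1.76 V; 8.09 ≥ 1.76 ✓.

I_D ≈ 3.3 mA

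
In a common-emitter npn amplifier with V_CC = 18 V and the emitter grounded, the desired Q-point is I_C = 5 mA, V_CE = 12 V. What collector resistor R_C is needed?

Collector loop: V_CC = I_C·R_C + V_CE.
R_C = (V_CC − V_CE)/I_C = (18 − 12)/5 = 1.2 kΩ.

R_C ≈ 1.2 kΩ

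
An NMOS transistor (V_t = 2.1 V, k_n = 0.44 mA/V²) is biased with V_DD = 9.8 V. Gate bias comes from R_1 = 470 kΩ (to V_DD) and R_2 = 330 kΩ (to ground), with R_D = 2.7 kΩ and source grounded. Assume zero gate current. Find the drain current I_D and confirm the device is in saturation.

V_G = V_DD·R_2/(R_1+R_2) = 9.8×330/800 = 4.04 V. With the source grounded, V_GS = V_G = 4.04 V.
Assume saturation: I_D = (k_n/2)(V_GS − V_t)² = (0.44/2)×(4.04 − 2.1)² = 0.22×1.94² = 0.83 mA.
V_DS = V_DD − I_D·R_D = 9.8 − 0.83×2.7 = 7.56 V.
Saturation requires V_DS ≥ V_GS − V_t = 1.94 V; 7.56 ≥ 1.94 ✓.

I_D ≈ 0.83 mA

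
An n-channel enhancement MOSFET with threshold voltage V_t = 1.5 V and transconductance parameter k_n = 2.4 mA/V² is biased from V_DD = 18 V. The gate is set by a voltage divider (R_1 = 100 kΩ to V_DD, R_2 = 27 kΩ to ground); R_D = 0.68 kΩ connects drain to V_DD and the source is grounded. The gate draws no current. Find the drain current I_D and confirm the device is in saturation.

V_G = V_DD·R_2/(R_1+R_2) = 18×27/127 = 3.83 V. With the source grounded, V_GS = V_G = 3.83 V.
Assume saturation: I_D = (k_n/2)(V_GS − V_t)² = (2.4/2)×(3.83 − 1.5)² = 1.2×2.33² = 6.5 mA.
V_DS = V_DD − I_D·R_D = 18 − 6.5×0.68 = 13.6 V.
Saturation requires V_DS ≥ V_GS − V_t = 2.33 V; 13.6 ≥ 2.33 ✓.

I_D ≈ 6.5 mA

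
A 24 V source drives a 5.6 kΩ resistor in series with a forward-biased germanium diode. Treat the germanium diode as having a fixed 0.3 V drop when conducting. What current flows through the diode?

I ≈ 4.2 mA

KVL around the loop: 24 = V_D + I·R = 0.3 + I × 5.6 kΩ.
So I = (24 − 0.3) / 5.6 kΩ = 23.7 / 5.6 = 4.23 mA.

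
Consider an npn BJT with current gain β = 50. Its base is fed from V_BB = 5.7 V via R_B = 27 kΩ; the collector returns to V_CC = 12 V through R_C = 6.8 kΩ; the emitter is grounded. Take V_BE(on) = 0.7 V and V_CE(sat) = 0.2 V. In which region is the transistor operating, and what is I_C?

Assume active: I_B = (5.7 − 0.7)/27 = 0.185 mA, giving I_C = β·I_B = 9.26 mA.
But then V_CE = 12 − 9.26×6.8 = -51 V < V_CE(sat) = 0.2 V — impossible in the active region.
So the transistor is saturated. With V_CE = 0.2 V, I_C = (V_CC − 0.2)/R_C = 11.8/6.8 = 1.74 mA.
Check: β·I_B = 9.26 mA > I_C = 1.74 mA, confirming saturation.

saturation; I_C ≈ 1.7 mA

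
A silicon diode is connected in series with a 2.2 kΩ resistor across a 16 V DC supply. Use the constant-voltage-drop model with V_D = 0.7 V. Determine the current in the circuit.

I ≈ 7 mA

KVL around the loop: 16 = V_D + I·R = 0.7 + I × 2.2 kΩ.
So I = (16 − 0.7) / 2.2 kΩ = 15.3 / 2.2 = 6.95 mA.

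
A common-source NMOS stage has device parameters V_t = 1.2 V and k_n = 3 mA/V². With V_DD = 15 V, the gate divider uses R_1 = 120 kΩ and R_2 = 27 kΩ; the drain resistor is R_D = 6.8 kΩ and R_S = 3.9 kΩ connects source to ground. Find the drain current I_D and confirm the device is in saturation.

V_G = V_DD·R_2/(R_1+R_2) = 15×27/147 = 2.76 V.
Assume saturation: I_D = (k_n/2)(V_GS − V_t)² with V_GS = V_G − I_D·R_S = 2.76 − 3.9·I_D.
Substituting gives 22.8·I_D² − 19.2·I_D + 3.63 = 0, with roots I_D = 0.287 or 0.555 mA.
The root I_D = 0.555 mA gives V_GS = 0.592 V ≤ V_t, so take I_D = 0.287 mA.
Then V_GS = 1.64 V and V_DS = V_DD − I_D(R_D+R_S) = 15 − 0.287×10.7 = 11.9 V.
Saturation requires V_DS ≥ V_GS − V_t = 0.437 V; 11.9 ≥ 0.437 ✓.

I_D ≈ 0.29 mA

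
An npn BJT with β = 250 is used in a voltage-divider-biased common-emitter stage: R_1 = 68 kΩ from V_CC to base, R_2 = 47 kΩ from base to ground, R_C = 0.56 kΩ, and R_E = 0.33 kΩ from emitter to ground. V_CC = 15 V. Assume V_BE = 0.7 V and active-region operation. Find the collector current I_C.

Thevenize the base divider: V_Th = V_CC·R_2/(R_1+R_2) = 15×47/115 = 6.13 V, R_Th = R_1‖R_2 = 27.8 kΩ.
Base-emitter loop: V_Th = I_B·R_Th + V_BE + (β+1)I_B·R_E, so I_B = (6.13 − 0.7) / (27.8 + 251×0.33) = 0.0491 mA.
I_C = β·I_B = 250×0.0491 = 12.3 mA, and I_E = (β+1)I_B = 12.3 mA.
V_CE = V_CC − I_C·R_C − I_E·R_E = 15 − 12.3×0.56 − 12.3×0.33 = 4.06 V.
V_CE = 4.06 V > 0.2 V confirms active-region operation.

I_C ≈ 12 mA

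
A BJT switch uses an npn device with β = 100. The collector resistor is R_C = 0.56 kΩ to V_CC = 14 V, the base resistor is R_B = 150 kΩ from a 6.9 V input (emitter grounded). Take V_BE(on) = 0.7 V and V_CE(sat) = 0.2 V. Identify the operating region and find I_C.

active; I_C ≈ 4.1 mA

Assume active. Base-emitter loop: I_B = (V_BB − V_BE)/R_B = (6.9 − 0.7)/150 = 0.0413 mA.
I_C = β·I_B = 100×0.0413 = 4.13 mA.
V_CE = V_CC − I_C·R_C = 14 − 4.13×0.56 = 11.7 V > V_CE(sat), so the active-region assumption holds.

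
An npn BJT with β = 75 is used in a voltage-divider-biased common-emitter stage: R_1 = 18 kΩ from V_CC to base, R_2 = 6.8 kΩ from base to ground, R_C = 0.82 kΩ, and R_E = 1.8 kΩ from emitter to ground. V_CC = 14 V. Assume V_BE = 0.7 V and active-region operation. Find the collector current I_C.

I_C ≈ 1.7 mA

Thevenize the base divider: V_Th = V_CC·R_2/(R_1+R_2) = 14×6.8/24.8 = 3.84 V, R_Th = R_1‖R_2 = 4.94 kΩ.
Base-emitter loop: V_Th = I_B·R_Th + V_BE + (β+1)I_B·R_E, so I_B = (3.84 − 0.7) / (4.94 + 76×1.8) = 0.0221 mA.
I_C = β·I_B = 75×0.0221 = 1.66 mA, and I_E = (β+1)I_B = 1.68 mA.
V_CE = V_CC − I_C·R_C − I_E·R_E = 14 − 1.66×0.82 − 1.68×1.8 = 9.61 V.
V_CE = 9.61 V > 0.2 V confirms active-region operation.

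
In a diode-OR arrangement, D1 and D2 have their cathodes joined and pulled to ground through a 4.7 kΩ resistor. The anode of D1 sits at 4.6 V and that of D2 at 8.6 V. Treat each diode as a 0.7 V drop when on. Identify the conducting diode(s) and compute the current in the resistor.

Assume both conduct. Then node N would need to be at both 4.6−0.7 = 3.9 V and 8.6−0.7 = 7.9 V, which is impossible.
Assume only D2 conducts: V_N = 8.6 − 0.7 = 7.9 V, so I_R = 7.9/4.7 = 1.68 mA.
Check D1: its anode-to-cathode voltage is 4.6 − 7.9 = -3.3 V < 0.7 V, so it is off. The assumption is consistent.

Only D2 conducts; I_R ≈ 1.7 mA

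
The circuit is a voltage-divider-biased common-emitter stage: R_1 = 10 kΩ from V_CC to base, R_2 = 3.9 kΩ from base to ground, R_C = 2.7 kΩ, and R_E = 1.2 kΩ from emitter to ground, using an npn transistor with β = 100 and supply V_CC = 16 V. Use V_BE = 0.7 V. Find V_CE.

V_CE ≈ 4 V

Thevenize the base divider: V_Th = V_CC·R_2/(R_1+R_2) = 16×3.9/13.9 = 4.49 V, R_Th = R_1‖R_2 = 2.81 kΩ.
Base-emitter loop: V_Th = I_B·R_Th + V_BE + (β+1)I_B·R_E, so I_B = (4.49 − 0.7) / (2.81 + 101×1.2) = 0.0306 mA.
I_C = β·I_B = 100×0.0306 = 3.06 mA, and I_E = (β+1)I_B = 3.09 mA.
V_CE = V_CC − I_C·R_C − I_E·R_E = 16 − 3.06×2.7 − 3.09×1.2 = 4.05 V.
V_CE = 4.05 V > 0.2 V confirms active-region operation.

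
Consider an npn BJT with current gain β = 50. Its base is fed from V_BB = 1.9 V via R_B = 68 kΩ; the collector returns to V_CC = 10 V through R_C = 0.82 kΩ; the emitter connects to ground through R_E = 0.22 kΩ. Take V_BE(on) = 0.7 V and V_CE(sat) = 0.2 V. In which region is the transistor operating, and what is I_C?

active; I_C ≈ 0.76 mA

Assume active. Base-emitter loop: I_B = (V_BB − V_BE)/(R_B + (β+1)R_E) = (1.9 − 0.7)/(68 + 51×0.22) = 0.0151 mA.
I_C = β·I_B = 50×0.0151 = 0.757 mA.
V_CE = V_CC − I_C·R_C − I_E·R_E = 10 − 0.757×0.82 − 0.773×0.22 = 9.21 V > V_CE(sat), so the active-region assumption holds.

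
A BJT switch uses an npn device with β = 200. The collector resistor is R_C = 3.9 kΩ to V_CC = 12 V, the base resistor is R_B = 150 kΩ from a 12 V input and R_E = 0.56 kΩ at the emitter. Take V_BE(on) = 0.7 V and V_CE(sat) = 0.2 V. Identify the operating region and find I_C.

saturation; I_C ≈ 2.6 mA

Assume active: I_B = (12 − 0.7)/(150 + 201×0.56) = 0.043 mA, I_C = β·I_B = 8.61 mA.
Then V_CE = 12 − 8.61×3.9 − 8.65×0.56 = -26.4 V < 0.2 V — the active assumption fails.
Re-solve with V_CE = 0.2 V. KCL at the emitter: V_E/R_E = (V_BB−0.7−V_E)/R_B + (V_CC−0.2−V_E)/R_C, giving V_E = 1.51 V.
I_C = (V_CC − 0.2 − V_E)/R_C = (11.8 − 1.51)/3.9 = 2.64 mA.
Check: I_B = (11.3 − 1.51)/150 = 0.0652 mA, and β·I_B = 13 mA > I_C, confirming saturation.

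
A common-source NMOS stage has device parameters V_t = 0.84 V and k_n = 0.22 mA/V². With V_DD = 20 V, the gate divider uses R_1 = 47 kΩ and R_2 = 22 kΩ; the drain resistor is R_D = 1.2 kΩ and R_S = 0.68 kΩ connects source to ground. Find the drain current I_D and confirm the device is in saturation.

V_G = V_DD·R_2/(R_1+R_2) = 20×22/69 = 6.38 V.
Assume saturation: I_D = (k_n/2)(V_GS − V_t)² with V_GS = V_G − I_D·R_S = 6.38 − 0.68·I_D.
Substituting gives 0.0509·I_D² − 1.83·I_D + 3.37 = 0, with roots I_D = 1.95 or 34 mA.
The root I_D = 34 mA gives V_GS = -16.7 V ≤ V_t, so take I_D = 1.95 mA.
Then V_GS = 5.05 V and V_DS = V_DD − I_D(R_D+R_S) = 20 − 1.95×1.88 = 16.3 V.
Saturation requires V_DS ≥ V_GS − V_t = 4.21 V; 16.3 ≥ 4.21 ✓.

I_D ≈ 2 mA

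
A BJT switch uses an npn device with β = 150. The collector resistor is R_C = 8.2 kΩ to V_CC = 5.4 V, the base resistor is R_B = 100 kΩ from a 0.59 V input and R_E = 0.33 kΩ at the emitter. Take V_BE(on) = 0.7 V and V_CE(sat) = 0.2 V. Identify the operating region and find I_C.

V_BB = 0.59 V ≤ V_BE(on) = 0.7 V, so the base-emitter junction is not forward biased.
The transistor is in cutoff: I_B = I_C = 0.

cutoff; I_C ≈ 0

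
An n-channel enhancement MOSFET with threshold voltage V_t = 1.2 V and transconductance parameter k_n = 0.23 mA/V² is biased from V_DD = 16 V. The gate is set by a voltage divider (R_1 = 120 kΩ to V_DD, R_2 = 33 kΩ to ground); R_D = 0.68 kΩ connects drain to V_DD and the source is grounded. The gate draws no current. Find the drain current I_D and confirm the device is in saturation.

V_G = V_DD·R_2/(R_1+R_2) = 16×33/153 = 3.45 V. With the source grounded, V_GS = V_G = 3.45 V.
Assume saturation: I_D = (k_n/2)(V_GS − V_t)² = (0.23/2)×(3.45 − 1.2)² = 0.115×2.25² = 0.583 mA.
V_DS = V_DD − I_D·R_D = 16 − 0.583×0.68 = 15.6 V.
Saturation requires V_DS ≥ V_GS − V_t = 2.25 V; 15.6 ≥ 2.25 ✓.

I_D ≈ 0.58 mA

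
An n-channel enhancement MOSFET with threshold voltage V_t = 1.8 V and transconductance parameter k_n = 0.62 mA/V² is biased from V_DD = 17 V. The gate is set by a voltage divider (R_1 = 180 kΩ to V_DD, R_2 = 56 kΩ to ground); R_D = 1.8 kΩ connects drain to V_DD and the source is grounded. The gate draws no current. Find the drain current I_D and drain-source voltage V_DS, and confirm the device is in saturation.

I_D ≈ 1.5 mA, V_DS ≈ 14 V

V_G = V_DD·R_2/(R_1+R_2) = 17×56/236 = 4.03 V. With the source grounded, V_GS = V_G = 4.03 V.
Assume saturation: I_D = (k_n/2)(V_GS − V_t)² = (0.62/2)×(4.03 − 1.8)² = 0.31×2.23² = 1.55 mA.
V_DS = V_DD − I_D·R_D = 17 − 1.55×1.8 = 14.2 V.
Saturation requires V_DS ≥ V_GS − V_t = 2.23 V; 14.2 ≥ 2.23 ✓.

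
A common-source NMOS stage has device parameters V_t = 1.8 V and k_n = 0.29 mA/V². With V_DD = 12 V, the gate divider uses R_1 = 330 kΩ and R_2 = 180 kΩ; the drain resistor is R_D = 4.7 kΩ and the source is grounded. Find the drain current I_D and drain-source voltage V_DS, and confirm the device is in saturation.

I_D ≈ 0.86 mA, V_DS ≈ 8 V

V_G = V_DD·R_2/(R_1+R_2) = 12×180/510 = 4.24 V. With the source grounded, V_GS = V_G = 4.24 V.
Assume saturation: I_D = (k_n/2)(V_GS − V_t)² = (0.29/2)×(4.24 − 1.8)² = 0.145×2.44² = 0.86 mA.
V_DS = V_DD − I_D·R_D = 12 − 0.86×4.7 = 7.96 V.
Saturation requires V_DS ≥ V_GS − V_t = 2.44 V; 7.96 ≥ 2.44 ✓.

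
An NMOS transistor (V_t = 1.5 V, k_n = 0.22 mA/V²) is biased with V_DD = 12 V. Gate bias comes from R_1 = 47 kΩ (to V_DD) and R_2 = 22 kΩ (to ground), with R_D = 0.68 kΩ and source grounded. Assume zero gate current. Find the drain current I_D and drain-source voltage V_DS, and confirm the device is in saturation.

I_D ≈ 0.6 mA, V_DS ≈ 12 V

V_G = V_DD·R_2/(R_1+R_2) = 12×22/69 = 3.83 V. With the source grounded, V_GS = V_G = 3.83 V.
Assume saturation: I_D = (k_n/2)(V_GS − V_t)² = (0.22/2)×(3.83 − 1.5)² = 0.11×2.33² = 0.595 mA.
V_DS = V_DD − I_D·R_D = 12 − 0.595×0.68 = 11.6 V.
Saturation requires V_DS ≥ V_GS − V_t = 2.33 V; 11.6 ≥ 2.33 ✓.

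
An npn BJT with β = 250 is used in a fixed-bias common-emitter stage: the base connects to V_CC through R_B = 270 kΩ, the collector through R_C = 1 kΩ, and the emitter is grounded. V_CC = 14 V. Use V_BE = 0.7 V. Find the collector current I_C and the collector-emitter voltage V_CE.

I_C ≈ 12 mA, V_CE ≈ 1.7 V

Base loop: V_CC = I_B·R_B + V_BE, so I_B = (14 − 0.7)/270 kΩ = 0.0493 mA.
In the active region I_C = β·I_B = 250 × 0.0493 = 12.3 mA.
Collector loop: V_CE = V_CC − I_C·R_C = 14 − 12.3×1 = 1.69 V.
Since V_CE = 1.69 V > V_CE(sat) ≈ 0.2 V, the transistor is in the active region as assumed.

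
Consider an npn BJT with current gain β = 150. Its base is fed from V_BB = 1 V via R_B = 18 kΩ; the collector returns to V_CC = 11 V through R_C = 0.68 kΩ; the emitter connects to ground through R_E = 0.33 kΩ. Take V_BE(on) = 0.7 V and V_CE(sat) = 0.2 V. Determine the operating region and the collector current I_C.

Assume active. Base-emitter loop: I_B = (V_BB − V_BE)/(R_B + (β+1)R_E) = (1 − 0.7)/(18 + 151×0.33) = 0.00442 mA.
I_C = β·I_B = 150×0.00442 = 0.663 mA.
V_CE = V_CC − I_C·R_C − I_E·R_E = 11 − 0.663×0.68 − 0.668×0.33 = 10.3 V > V_CE(sat), so the active-region assumption holds.

active; I_C ≈ 0.66 mA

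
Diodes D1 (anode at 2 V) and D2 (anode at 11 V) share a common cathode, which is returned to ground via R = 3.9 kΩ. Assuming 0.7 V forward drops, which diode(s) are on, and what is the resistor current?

Assume both conduct. Then node N would need to be at both 2−0.7 = 1.3 V and 11−0.7 = 10.3 V, which is impossible.
Assume only D2 conducts: V_N = 11 − 0.7 = 10.3 V, so I_R = 10.3/3.9 = 2.64 mA.
Check D1: its anode-to-cathode voltage is 2 − 10.3 = -8.3 V < 0.7 V, so it is off. The assumption is consistent.

Only D2 conducts; I_R ≈ 2.6 mA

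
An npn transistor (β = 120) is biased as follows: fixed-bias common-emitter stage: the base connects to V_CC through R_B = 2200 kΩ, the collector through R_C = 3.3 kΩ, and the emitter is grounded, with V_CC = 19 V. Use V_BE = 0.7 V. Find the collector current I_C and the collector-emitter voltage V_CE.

I_C ≈ 1 mA, V_CE ≈ 16 V

Base loop: V_CC = I_B·R_B + V_BE, so I_B = (19 − 0.7)/2200 kΩ = 0.00832 mA.
In the active region I_C = β·I_B = 120 × 0.00832 = 0.998 mA.
Collector loop: V_CE = V_CC − I_C·R_C = 19 − 0.998×3.3 = 15.7 V.
Since V_CE = 15.7 V > V_CE(sat) ≈ 0.2 V, the transistor is in the active region as assumed.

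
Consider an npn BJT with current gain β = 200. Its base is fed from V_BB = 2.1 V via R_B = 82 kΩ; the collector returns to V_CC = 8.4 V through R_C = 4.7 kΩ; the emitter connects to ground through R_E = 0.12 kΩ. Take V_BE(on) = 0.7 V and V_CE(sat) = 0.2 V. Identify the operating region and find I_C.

Assume active: I_B = (2.1 − 0.7)/(82 + 201×0.12) = 0.0132 mA, I_C = β·I_B = 2.64 mA.
Then V_CE = 8.4 − 2.64×4.7 − 2.65×0.12 = -4.32 V < 0.2 V — the active assumption fails.
Re-solve with V_CE = 0.2 V. KCL at the emitter: V_E/R_E = (V_BB−0.7−V_E)/R_B + (V_CC−0.2−V_E)/R_C, giving V_E = 0.206 V.
I_C = (V_CC − 0.2 − V_E)/R_C = (8.2 − 0.206)/4.7 = 1.7 mA.
Check: I_B = (1.4 − 0.206)/82 = 0.0146 mA, and β·I_B = 2.91 mA > I_C, confirming saturation.

saturation; I_C ≈ 1.7 mA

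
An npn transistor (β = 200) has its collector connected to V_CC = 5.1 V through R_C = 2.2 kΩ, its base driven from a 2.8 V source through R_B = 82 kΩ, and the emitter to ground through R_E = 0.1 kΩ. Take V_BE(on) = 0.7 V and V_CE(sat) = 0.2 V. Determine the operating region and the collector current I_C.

Assume active: I_B = (2.8 − 0.7)/(82 + 201×0.1) = 0.0206 mA, I_C = β·I_B = 4.11 mA.
Then V_CE = 5.1 − 4.11×2.2 − 4.13×0.1 = -4.36 V < 0.2 V — the active assumption fails.
Re-solve with V_CE = 0.2 V. KCL at the emitter: V_E/R_E = (V_BB−0.7−V_E)/R_B + (V_CC−0.2−V_E)/R_C, giving V_E = 0.215 V.
I_C = (V_CC − 0.2 − V_E)/R_C = (4.9 − 0.215)/2.2 = 2.13 mA.
Check: I_B = (2.1 − 0.215)/82 = 0.023 mA, and β·I_B = 4.6 mA > I_C, confirming saturation.

saturation; I_C ≈ 2.1 mA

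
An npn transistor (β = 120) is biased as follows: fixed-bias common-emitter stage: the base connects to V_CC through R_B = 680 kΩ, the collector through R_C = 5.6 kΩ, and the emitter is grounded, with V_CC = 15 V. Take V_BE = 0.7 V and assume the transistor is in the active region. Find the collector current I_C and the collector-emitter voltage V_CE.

I_C ≈ 2.5 mA, V_CE ≈ 0.87 V

Base loop: V_CC = I_B·R_B + V_BE, so I_B = (15 − 0.7)/680 kΩ = 0.021 mA.
In the active region I_C = β·I_B = 120 × 0.021 = 2.52 mA.
Collector loop: V_CE = V_CC − I_C·R_C = 15 − 2.52×5.6 = 0.868 V.
Since V_CE = 0.868 V > V_CE(sat) ≈ 0.2 V, the transistor is in the active region as assumed.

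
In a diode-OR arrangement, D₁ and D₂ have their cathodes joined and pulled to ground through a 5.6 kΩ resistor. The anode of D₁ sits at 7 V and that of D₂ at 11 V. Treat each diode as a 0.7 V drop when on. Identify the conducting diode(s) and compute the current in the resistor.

Only D₂ conducts; I_R ≈ 1.8 mA

Assume both conduct. Then node N would need to be at both 7−0.7 = 6.3 V and 11−0.7 = 10.3 V, which is impossible.
Assume only D₂ conducts: V_N = 11 − 0.7 = 10.3 V, so I_R = 10.3/5.6 = 1.84 mA.
Check D₁: its anode-to-cathode voltage is 7 − 10.3 = -3.3 V < 0.7 V, so it is off. The assumption is consistent.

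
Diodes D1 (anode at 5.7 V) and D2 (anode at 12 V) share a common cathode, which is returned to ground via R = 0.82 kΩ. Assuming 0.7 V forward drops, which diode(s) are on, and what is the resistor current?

Only D2 conducts; I_R ≈ 14 mA

Assume both conduct. Then node N would need to be at both 5.7−0.7 = 5 V and 12−0.7 = 11.3 V, which is impossible.
Assume only D2 conducts: V_N = 12 − 0.7 = 11.3 V, so I_R = 11.3/0.82 = 13.8 mA.
Check D1: its anode-to-cathode voltage is 5.7 − 11.3 = -5.6 V < 0.7 V, so it is off. The assumption is consistent.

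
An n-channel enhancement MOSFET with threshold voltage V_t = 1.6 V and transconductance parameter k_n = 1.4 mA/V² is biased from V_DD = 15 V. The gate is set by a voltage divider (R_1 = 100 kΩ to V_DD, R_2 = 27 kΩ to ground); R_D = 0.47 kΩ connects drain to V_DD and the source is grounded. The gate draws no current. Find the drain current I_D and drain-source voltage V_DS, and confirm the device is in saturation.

I_D ≈ 1.8 mA, V_DS ≈ 14 V

V_G = V_DD·R_2/(R_1+R_2) = 15×27/127 = 3.19 V. With the source grounded, V_GS = V_G = 3.19 V.
Assume saturation: I_D = (k_n/2)(V_GS − V_t)² = (1.4/2)×(3.19 − 1.6)² = 0.7×1.59² = 1.77 mA.
V_DS = V_DD − I_D·R_D = 15 − 1.77×0.47 = 14.2 V.
Saturation requires V_DS ≥ V_GS − V_t = 1.59 V; 14.2 ≥ 1.59 ✓.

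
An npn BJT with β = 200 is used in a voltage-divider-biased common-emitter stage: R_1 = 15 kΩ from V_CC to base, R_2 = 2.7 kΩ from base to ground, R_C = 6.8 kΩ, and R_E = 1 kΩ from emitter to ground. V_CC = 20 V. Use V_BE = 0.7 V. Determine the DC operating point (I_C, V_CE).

I_C ≈ 2.3 mA, V_CE ≈ 1.9 V

Thevenize the base divider: V_Th = V_CC·R_2/(R_1+R_2) = 20×2.7/17.7 = 3.05 V, R_Th = R_1‖R_2 = 2.29 kΩ.
Base-emitter loop: V_Th = I_B·R_Th + V_BE + (β+1)I_B·R_E, so I_B = (3.05 − 0.7) / (2.29 + 201×1) = 0.0116 mA.
I_C = β·I_B = 200×0.0116 = 2.31 mA, and I_E = (β+1)I_B = 2.32 mA.
V_CE = V_CC − I_C·R_C − I_E·R_E = 20 − 2.31×6.8 − 2.32×1 = 1.95 V.
V_CE = 1.95 V > 0.2 V confirms active-region operation.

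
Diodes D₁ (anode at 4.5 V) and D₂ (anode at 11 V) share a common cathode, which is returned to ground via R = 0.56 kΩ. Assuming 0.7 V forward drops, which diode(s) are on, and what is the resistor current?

Only D₂ conducts; I_R ≈ 18 mA

Assume both conduct. Then node N would need to be at both 4.5−0.7 = 3.8 V and 11−0.7 = 10.3 V, which is impossible.
Assume only D₂ conducts: V_N = 11 − 0.7 = 10.3 V, so I_R = 10.3/0.56 = 18.4 mA.
Check D₁: its anode-to-cathode voltage is 4.5 − 10.3 = -5.8 V < 0.7 V, so it is off. The assumption is consistent.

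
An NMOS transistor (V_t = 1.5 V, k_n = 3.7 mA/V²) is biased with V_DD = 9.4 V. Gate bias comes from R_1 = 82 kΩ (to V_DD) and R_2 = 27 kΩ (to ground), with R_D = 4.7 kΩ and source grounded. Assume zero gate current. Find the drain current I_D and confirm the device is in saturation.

I_D ≈ 1.3 mA

V_G = V_DD·R_2/(R_1+R_2) = 9.4×27/109 = 2.33 V. With the source grounded, V_GS = V_G = 2.33 V.
Assume saturation: I_D = (k_n/2)(V_GS − V_t)² = (3.7/2)×(2.33 − 1.5)² = 1.85×0.828² = 1.27 mA.
V_DS = V_DD − I_D·R_D = 9.4 − 1.27×4.7 = 3.43 V.
Saturation requires V_DS ≥ V_GS − V_t = 0.828 V; 3.43 ≥ 0.828 ✓.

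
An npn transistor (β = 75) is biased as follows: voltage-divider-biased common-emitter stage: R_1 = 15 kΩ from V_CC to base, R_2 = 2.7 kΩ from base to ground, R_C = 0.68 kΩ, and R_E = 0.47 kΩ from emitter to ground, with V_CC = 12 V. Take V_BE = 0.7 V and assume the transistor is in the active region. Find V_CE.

V_CE ≈ 9.4 V

Thevenize the base divider: V_Th = V_CC·R_2/(R_1+R_2) = 12×2.7/17.7 = 1.83 V, R_Th = R_1‖R_2 = 2.29 kΩ.
Base-emitter loop: V_Th = I_B·R_Th + V_BE + (β+1)I_B·R_E, so I_B = (1.83 − 0.7) / (2.29 + 76×0.47) = 0.0297 mA.
I_C = β·I_B = 75×0.0297 = 2.23 mA, and I_E = (β+1)I_B = 2.26 mA.
V_CE = V_CC − I_C·R_C − I_E·R_E = 12 − 2.23×0.68 − 2.26×0.47 = 9.42 V.
V_CE = 9.42 V > 0.2 V confirms active-region operation.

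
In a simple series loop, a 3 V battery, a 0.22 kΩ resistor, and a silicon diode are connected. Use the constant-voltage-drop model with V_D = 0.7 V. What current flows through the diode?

I ≈ 10 mA

KVL around the loop: 3 = V_D + I·R = 0.7 + I × 0.22 kΩ.
So I = (3 − 0.7) / 0.22 kΩ = 2.3 / 0.22 = 10.5 mA.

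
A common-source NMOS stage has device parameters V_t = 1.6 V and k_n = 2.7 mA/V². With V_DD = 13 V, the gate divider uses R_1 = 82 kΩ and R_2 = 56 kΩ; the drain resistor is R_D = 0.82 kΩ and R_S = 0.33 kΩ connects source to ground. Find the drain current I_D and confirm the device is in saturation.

I_D ≈ 5.2 mA

V_G = V_DD·R_2/(R_1+R_2) = 13×56/138 = 5.28 V.
Assume saturation: I_D = (k_n/2)(V_GS − V_t)² with V_GS = V_G − I_D·R_S = 5.28 − 0.33·I_D.
Substituting gives 0.147·I_D² − 4.27·I_D + 18.2 = 0, with roots I_D = 5.19 or 23.9 mA.
The root I_D = 23.9 mA gives V_GS = -2.61 V ≤ V_t, so take I_D = 5.19 mA.
Then V_GS = 3.56 V and V_DS = V_DD − I_D(R_D+R_S) = 13 − 5.19×1.15 = 7.03 V.
Saturation requires V_DS ≥ V_GS − V_t = 1.96 V; 7.03 ≥ 1.96 ✓.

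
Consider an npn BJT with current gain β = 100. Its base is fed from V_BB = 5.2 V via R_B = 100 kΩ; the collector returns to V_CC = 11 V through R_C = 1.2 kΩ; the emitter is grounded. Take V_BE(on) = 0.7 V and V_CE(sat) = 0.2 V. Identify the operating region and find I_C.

active; I_C ≈ 4.5 mA

Assume active. Base-emitter loop: I_B = (V_BB − V_BE)/R_B = (5.2 − 0.7)/100 = 0.045 mA.
I_C = β·I_B = 100×0.045 = 4.5 mA.
V_CE = V_CC − I_C·R_C = 11 − 4.5×1.2 = 5.6 V > V_CE(sat), so the active-region assumption holds.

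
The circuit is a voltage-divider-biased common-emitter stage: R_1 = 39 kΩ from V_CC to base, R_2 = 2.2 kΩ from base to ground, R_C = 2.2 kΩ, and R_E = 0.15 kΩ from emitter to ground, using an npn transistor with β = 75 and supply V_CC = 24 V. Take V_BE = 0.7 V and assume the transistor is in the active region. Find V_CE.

Thevenize the base divider: V_Th = V_CC·R_2/(R_1+R_2) = 24×2.2/41.2 = 1.28 V, R_Th = R_1‖R_2 = 2.08 kΩ.
Base-emitter loop: V_Th = I_B·R_Th + V_BE + (β+1)I_B·R_E, so I_B = (1.28 − 0.7) / (2.08 + 76×0.15) = 0.0431 mA.
I_C = β·I_B = 75×0.0431 = 3.24 mA, and I_E = (β+1)I_B = 3.28 mA.
V_CE = V_CC − I_C·R_C − I_E·R_E = 24 − 3.24×2.2 − 3.28×0.15 = 16.4 V.
V_CE = 16.4 V > 0.2 V confirms active-region operation.

V_CE ≈ 16 V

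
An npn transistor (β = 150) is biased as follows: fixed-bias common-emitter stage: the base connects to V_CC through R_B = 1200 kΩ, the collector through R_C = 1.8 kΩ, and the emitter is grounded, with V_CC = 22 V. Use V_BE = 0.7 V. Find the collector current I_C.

I_C ≈ 2.7 mA

Base loop: V_CC = I_B·R_B + V_BE, so I_B = (22 − 0.7)/1200 kΩ = 0.0178 mA.
In the active region I_C = β·I_B = 150 × 0.0178 = 2.66 mA.
Collector loop: V_CE = V_CC − I_C·R_C = 22 − 2.66×1.8 = 17.2 V.
Since V_CE = 17.2 V > V_CE(sat) ≈ 0.2 V, the transistor is in the active region as assumed.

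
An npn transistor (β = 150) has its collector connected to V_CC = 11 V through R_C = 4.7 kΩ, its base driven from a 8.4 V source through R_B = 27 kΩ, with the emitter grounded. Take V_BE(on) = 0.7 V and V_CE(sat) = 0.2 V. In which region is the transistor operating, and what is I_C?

Assume active: I_B = (8.4 − 0.7)/27 = 0.285 mA, giving I_C = β·I_B = 42.8 mA.
But then V_CE = 11 − 42.8×4.7 = -190 V < V_CE(sat) = 0.2 V — impossible in the active region.
So the transistor is saturated. With V_CE = 0.2 V, I_C = (V_CC − 0.2)/R_C = 10.8/4.7 = 2.3 mA.
Check: β·I_B = 42.8 mA > I_C = 2.3 mA, confirming saturation.

saturation; I_C ≈ 2.3 mA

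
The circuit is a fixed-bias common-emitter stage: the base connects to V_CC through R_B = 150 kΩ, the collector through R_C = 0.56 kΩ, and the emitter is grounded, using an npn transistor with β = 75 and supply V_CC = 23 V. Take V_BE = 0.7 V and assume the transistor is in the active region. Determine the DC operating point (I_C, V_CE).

I_C ≈ 11 mA, V_CE ≈ 17 V

Base loop: V_CC = I_B·R_B + V_BE, so I_B = (23 − 0.7)/150 kΩ = 0.149 mA.
In the active region I_C = β·I_B = 75 × 0.149 = 11.2 mA.
Collector loop: V_CE = V_CC − I_C·R_C = 23 − 11.2×0.56 = 16.8 V.
Since V_CE = 16.8 V > V_CE(sat) ≈ 0.2 V, the transistor is in the active region as assumed.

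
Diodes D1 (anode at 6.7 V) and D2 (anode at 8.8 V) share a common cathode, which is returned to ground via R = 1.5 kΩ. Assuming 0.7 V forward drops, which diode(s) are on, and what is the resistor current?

Assume both conduct. Then node N would need to be at both 6.7−0.7 = 6 V and 8.8−0.7 = 8.1 V, which is impossible.
Assume only D2 conducts: V_N = 8.8 − 0.7 = 8.1 V, so I_R = 8.1/1.5 = 5.4 mA.
Check D1: its anode-to-cathode voltage is 6.7 − 8.1 = -1.4 V < 0.7 V, so it is off. The assumption is consistent.

Only D2 conducts; I_R ≈ 5.4 mA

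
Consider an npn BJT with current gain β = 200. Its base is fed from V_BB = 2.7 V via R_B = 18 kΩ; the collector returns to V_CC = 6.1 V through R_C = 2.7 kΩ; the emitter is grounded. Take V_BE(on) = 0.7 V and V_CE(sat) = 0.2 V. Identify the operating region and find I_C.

saturation; I_C ≈ 2.2 mA

Assume active: I_B = (2.7 − 0.7)/18 = 0.111 mA, giving I_C = β·I_B = 22.2 mA.
But then V_CE = 6.1 − 22.2×2.7 = -53.9 V < V_CE(sat) = 0.2 V — impossible in the active region.
So the transistor is saturated. With V_CE = 0.2 V, I_C = (V_CC − 0.2)/R_C = 5.9/2.7 = 2.19 mA.
Check: β·I_B = 22.2 mA > I_C = 2.19 mA, confirming saturation.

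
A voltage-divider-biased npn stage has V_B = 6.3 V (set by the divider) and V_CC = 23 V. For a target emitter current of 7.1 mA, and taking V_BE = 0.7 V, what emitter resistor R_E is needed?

R_E ≈ 0.79 kΩ

V_E = V_B − V_BE = 6.3 − 0.7 = 5.6 V.
R_E = V_E / I_E = 5.6 / 7.1 = 0.789 kΩ.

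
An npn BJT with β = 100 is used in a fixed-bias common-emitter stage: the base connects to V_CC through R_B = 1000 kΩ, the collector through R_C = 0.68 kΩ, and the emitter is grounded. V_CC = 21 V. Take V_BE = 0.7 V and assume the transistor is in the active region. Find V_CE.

V_CE ≈ 20 V

Base loop: V_CC = I_B·R_B + V_BE, so I_B = (21 − 0.7)/1000 kΩ = 0.0203 mA.
In the active region I_C = β·I_B = 100 × 0.0203 = 2.03 mA.
Collector loop: V_CE = V_CC − I_C·R_C = 21 − 2.03×0.68 = 19.6 V.
Since V_CE = 19.6 V > V_CE(sat) ≈ 0.2 V, the transistor is in the active region as assumed.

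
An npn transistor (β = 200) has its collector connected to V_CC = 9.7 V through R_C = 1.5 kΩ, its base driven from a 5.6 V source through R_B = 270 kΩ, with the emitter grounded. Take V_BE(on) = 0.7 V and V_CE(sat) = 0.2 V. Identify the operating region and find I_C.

Assume active. Base-emitter loop: I_B = (V_BB − V_BE)/R_B = (5.6 − 0.7)/270 = 0.0181 mA.
I_C = β·I_B = 200×0.0181 = 3.63 mA.
V_CE = V_CC − I_C·R_C = 9.7 − 3.63×1.5 = 4.26 V > V_CE(sat), so the active-region assumption holds.

active; I_C ≈ 3.6 mA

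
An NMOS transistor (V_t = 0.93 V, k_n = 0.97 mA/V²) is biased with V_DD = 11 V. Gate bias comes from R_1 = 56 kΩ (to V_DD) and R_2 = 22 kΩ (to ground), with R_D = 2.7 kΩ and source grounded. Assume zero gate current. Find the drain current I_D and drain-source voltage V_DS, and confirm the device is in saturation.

I_D ≈ 2.3 mA, V_DS ≈ 4.8 V

V_G = V_DD·R_2/(R_1+R_2) = 11×22/78 = 3.1 V. With the source grounded, V_GS = V_G = 3.1 V.
Assume saturation: I_D = (k_n/2)(V_GS − V_t)² = (0.97/2)×(3.1 − 0.93)² = 0.485×2.17² = 2.29 mA.
V_DS = V_DD − I_D·R_D = 11 − 2.29×2.7 = 4.82 V.
Saturation requires V_DS ≥ V_GS − V_t = 2.17 V; 4.82 ≥ 2.17 ✓.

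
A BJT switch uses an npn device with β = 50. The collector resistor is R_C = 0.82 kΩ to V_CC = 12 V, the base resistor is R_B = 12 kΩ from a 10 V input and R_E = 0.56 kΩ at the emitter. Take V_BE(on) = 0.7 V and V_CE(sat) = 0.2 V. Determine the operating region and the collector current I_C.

Assume active: I_B = (10 − 0.7)/(12 + 51×0.56) = 0.229 mA, I_C = β·I_B = 11.5 mA.
Then V_CE = 12 − 11.5×0.82 − 11.7×0.56 = -3.95 V < 0.2 V — the active assumption fails.
Re-solve with V_CE = 0.2 V. KCL at the emitter: V_E/R_E = (V_BB−0.7−V_E)/R_B + (V_CC−0.2−V_E)/R_C, giving V_E = 4.91 V.
I_C = (V_CC − 0.2 − V_E)/R_C = (11.8 − 4.91)/0.82 = 8.4 mA.
Check: I_B = (9.3 − 4.91)/12 = 0.366 mA, and β·I_B = 18.3 mA > I_C, confirming saturation.

saturation; I_C ≈ 8.4 mA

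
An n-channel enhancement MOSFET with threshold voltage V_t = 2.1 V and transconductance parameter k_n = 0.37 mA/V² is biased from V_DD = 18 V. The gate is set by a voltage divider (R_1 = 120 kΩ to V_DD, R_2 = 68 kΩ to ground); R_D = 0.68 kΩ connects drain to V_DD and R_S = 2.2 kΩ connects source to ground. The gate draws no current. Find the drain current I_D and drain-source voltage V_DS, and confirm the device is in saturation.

V_G = V_DD·R_2/(R_1+R_2) = 18×68/188 = 6.51 V.
Assume saturation: I_D = (k_n/2)(V_GS − V_t)² with V_GS = V_G − I_D·R_S = 6.51 − 2.2·I_D.
Substituting gives 0.895·I_D² − 4.59·I_D + 3.6 = 0, with roots I_D = 0.966 or 4.16 mA.
The root I_D = 4.16 mA gives V_GS = -2.64 V ≤ V_t, so take I_D = 0.966 mA.
Then V_GS = 4.39 V and V_DS = V_DD − I_D(R_D+R_S) = 18 − 0.966×2.88 = 15.2 V.
Saturation requires V_DS ≥ V_GS − V_t = 2.29 V; 15.2 ≥ 2.29 ✓.

I_D ≈ 0.97 mA, V_DS ≈ 15 V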